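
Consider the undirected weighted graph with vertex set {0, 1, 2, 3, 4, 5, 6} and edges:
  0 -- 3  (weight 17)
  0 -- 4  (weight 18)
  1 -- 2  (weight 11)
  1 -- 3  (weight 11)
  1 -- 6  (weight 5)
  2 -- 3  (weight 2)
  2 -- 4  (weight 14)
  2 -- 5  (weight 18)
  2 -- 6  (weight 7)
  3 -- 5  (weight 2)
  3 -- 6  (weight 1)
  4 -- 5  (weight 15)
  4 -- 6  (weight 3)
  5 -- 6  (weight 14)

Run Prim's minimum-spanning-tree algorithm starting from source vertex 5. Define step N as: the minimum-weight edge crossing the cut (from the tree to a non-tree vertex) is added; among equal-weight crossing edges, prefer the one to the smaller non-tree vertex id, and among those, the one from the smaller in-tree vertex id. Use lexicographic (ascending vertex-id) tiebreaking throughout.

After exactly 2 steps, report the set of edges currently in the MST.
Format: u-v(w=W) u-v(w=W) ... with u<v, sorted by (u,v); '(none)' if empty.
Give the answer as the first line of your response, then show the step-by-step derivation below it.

3-5(w=2) 3-6(w=1)

step 1: add edge 3-5 (w=2); MST = {3-5(w=2)}
step 2: add edge 3-6 (w=1); MST = {3-5(w=2) 3-6(w=1)}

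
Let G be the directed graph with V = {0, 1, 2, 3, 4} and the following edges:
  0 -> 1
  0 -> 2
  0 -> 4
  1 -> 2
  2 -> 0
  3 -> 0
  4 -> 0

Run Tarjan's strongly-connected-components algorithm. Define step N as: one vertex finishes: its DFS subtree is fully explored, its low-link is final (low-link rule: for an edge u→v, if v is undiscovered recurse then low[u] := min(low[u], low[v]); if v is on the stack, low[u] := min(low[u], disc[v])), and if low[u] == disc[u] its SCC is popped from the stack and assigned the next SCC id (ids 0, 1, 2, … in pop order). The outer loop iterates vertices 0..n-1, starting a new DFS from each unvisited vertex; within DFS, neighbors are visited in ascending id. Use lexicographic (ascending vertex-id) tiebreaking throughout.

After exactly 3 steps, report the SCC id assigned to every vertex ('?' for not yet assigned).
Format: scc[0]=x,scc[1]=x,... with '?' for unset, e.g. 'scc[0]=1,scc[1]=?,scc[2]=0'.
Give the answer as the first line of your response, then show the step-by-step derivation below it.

scc[0]=?,scc[1]=?,scc[2]=?,scc[3]=?,scc[4]=?

step 1: low=(low[0]=0,low[1]=1,low[2]=0,low[3]=?,low[4]=?); scc=(scc[0]=?,scc[1]=?,scc[2]=?,scc[3]=?,scc[4]=?)
step 2: low=(low[0]=0,low[1]=0,low[2]=0,low[3]=?,low[4]=?); scc=(scc[0]=?,scc[1]=?,scc[2]=?,scc[3]=?,scc[4]=?)
step 3: low=(low[0]=0,low[1]=0,low[2]=0,low[3]=?,low[4]=0); scc=(scc[0]=?,scc[1]=?,scc[2]=?,scc[3]=?,scc[4]=?)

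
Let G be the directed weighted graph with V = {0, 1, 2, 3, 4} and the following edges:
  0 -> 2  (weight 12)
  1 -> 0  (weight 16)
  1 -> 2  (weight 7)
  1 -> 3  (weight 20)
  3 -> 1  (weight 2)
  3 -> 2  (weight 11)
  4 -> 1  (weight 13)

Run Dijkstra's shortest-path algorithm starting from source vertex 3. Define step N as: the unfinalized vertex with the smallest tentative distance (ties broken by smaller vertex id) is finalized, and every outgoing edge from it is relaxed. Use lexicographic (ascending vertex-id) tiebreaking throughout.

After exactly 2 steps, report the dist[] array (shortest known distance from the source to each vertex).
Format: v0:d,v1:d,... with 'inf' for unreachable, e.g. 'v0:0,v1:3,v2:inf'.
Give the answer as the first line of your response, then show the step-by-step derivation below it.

v0:18,v1:2,v2:9,v3:0,v4:inf

step 1: dist = v0:inf,v1:2,v2:11,v3:0,v4:inf
step 2: dist = v0:18,v1:2,v2:9,v3:0,v4:inf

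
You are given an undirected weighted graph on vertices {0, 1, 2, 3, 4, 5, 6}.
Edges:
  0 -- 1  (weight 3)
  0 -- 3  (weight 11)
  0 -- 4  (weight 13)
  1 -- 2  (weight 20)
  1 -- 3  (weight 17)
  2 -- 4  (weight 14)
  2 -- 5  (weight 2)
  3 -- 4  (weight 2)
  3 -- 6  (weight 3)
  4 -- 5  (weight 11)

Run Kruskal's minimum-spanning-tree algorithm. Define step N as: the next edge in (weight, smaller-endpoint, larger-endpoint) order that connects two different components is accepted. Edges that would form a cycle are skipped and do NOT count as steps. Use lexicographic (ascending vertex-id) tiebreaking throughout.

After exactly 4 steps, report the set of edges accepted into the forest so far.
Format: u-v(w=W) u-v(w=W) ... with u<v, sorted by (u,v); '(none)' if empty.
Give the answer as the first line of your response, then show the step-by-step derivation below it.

0-1(w=3) 2-5(w=2) 3-4(w=2) 3-6(w=3)

step 1: add edge 2-5 (w=2); MST = {2-5(w=2)}
step 2: add edge 3-4 (w=2); MST = {2-5(w=2) 3-4(w=2)}
step 3: add edge 0-1 (w=3); MST = {0-1(w=3) 2-5(w=2) 3-4(w=2)}
step 4: add edge 3-6 (w=3); MST = {0-1(w=3) 2-5(w=2) 3-4(w=2) 3-6(w=3)}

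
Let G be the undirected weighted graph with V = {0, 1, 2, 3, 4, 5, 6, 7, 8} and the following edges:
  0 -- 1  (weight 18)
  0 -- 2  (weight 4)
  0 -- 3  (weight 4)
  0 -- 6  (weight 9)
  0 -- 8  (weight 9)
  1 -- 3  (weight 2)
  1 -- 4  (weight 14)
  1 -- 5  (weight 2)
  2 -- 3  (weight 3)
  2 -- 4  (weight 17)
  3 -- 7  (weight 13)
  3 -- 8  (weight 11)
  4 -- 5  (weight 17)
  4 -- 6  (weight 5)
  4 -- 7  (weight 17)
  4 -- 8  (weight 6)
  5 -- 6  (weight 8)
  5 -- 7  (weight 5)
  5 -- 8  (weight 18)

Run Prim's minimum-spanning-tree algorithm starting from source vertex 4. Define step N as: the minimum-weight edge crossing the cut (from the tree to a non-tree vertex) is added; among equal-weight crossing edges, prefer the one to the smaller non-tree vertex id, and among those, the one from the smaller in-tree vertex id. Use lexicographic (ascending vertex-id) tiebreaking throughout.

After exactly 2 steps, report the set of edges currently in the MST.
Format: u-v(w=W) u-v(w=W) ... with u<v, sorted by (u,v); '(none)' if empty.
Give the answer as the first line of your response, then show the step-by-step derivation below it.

4-6(w=5) 4-8(w=6)

step 1: add edge 4-6 (w=5); MST = {4-6(w=5)}
step 2: add edge 4-8 (w=6); MST = {4-6(w=5) 4-8(w=6)}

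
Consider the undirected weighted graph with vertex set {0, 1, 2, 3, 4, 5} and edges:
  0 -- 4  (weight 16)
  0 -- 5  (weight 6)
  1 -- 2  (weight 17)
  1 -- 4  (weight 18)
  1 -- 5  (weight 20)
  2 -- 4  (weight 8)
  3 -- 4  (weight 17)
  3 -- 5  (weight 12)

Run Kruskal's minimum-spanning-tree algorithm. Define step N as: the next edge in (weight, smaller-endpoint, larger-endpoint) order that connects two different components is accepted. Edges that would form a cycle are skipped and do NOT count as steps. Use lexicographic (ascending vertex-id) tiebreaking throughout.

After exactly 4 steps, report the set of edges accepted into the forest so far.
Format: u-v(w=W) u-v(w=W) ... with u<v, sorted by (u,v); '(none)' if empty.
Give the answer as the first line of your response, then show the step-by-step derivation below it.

0-4(w=16) 0-5(w=6) 2-4(w=8) 3-5(w=12)

step 1: add edge 0-5 (w=6); MST = {0-5(w=6)}
step 2: add edge 2-4 (w=8); MST = {0-5(w=6) 2-4(w=8)}
step 3: add edge 3-5 (w=12); MST = {0-5(w=6) 2-4(w=8) 3-5(w=12)}
step 4: add edge 0-4 (w=16); MST = {0-4(w=16) 0-5(w=6) 2-4(w=8) 3-5(w=12)}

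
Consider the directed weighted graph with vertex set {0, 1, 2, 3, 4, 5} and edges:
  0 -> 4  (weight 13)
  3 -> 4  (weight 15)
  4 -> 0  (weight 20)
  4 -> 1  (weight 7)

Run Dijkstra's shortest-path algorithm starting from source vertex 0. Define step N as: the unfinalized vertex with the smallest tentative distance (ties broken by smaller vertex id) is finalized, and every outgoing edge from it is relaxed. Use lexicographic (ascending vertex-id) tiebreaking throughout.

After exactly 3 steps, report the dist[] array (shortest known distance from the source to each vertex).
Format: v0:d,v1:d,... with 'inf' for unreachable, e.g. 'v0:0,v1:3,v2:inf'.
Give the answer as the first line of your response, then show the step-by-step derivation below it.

v0:0,v1:20,v2:inf,v3:inf,v4:13,v5:inf

step 1: dist = v0:0,v1:inf,v2:inf,v3:inf,v4:13,v5:inf
step 2: dist = v0:0,v1:20,v2:inf,v3:inf,v4:13,v5:inf
step 3: dist = v0:0,v1:20,v2:inf,v3:inf,v4:13,v5:inf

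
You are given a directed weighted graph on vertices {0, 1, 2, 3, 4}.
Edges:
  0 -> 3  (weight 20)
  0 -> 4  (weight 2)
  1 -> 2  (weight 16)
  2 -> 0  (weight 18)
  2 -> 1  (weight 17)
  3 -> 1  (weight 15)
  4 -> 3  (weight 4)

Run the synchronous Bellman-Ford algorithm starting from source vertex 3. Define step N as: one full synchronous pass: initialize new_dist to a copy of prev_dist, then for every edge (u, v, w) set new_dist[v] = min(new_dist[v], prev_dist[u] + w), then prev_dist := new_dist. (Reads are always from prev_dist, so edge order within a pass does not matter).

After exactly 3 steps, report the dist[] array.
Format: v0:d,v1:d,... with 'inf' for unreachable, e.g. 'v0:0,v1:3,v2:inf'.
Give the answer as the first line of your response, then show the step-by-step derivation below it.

v0:49,v1:15,v2:31,v3:0,v4:inf

step 1: dist = v0:inf,v1:15,v2:inf,v3:0,v4:inf
step 2: dist = v0:inf,v1:15,v2:31,v3:0,v4:inf
step 3: dist = v0:49,v1:15,v2:31,v3:0,v4:inf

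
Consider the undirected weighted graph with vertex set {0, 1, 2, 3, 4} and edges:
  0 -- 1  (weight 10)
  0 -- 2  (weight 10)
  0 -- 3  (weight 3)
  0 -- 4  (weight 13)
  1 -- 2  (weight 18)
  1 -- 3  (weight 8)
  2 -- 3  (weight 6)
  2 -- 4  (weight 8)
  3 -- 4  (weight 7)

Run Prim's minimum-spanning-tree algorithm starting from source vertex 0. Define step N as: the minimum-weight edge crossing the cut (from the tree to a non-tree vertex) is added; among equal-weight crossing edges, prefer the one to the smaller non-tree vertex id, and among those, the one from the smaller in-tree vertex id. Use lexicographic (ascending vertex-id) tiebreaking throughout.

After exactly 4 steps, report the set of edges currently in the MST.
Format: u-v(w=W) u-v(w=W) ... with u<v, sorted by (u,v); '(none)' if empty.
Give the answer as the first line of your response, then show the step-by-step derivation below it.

0-3(w=3) 1-3(w=8) 2-3(w=6) 3-4(w=7)

step 1: add edge 0-3 (w=3); MST = {0-3(w=3)}
step 2: add edge 2-3 (w=6); MST = {0-3(w=3) 2-3(w=6)}
step 3: add edge 3-4 (w=7); MST = {0-3(w=3) 2-3(w=6) 3-4(w=7)}
step 4: add edge 1-3 (w=8); MST = {0-3(w=3) 1-3(w=8) 2-3(w=6) 3-4(w=7)}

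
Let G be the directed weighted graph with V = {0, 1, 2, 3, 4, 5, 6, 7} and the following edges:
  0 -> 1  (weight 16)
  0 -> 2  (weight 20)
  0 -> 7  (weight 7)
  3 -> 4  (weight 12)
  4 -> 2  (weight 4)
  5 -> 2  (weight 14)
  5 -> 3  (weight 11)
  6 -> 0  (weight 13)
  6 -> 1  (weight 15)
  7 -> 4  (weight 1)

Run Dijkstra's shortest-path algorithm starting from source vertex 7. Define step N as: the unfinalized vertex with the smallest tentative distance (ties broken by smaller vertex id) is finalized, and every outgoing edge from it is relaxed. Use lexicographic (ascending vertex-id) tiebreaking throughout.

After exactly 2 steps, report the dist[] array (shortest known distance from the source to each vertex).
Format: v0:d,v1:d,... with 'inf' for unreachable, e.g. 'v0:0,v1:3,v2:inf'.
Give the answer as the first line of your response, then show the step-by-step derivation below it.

v0:inf,v1:inf,v2:5,v3:inf,v4:1,v5:inf,v6:inf,v7:0

step 1: dist = v0:inf,v1:inf,v2:inf,v3:inf,v4:1,v5:inf,v6:inf,v7:0
step 2: dist = v0:inf,v1:inf,v2:5,v3:inf,v4:1,v5:inf,v6:inf,v7:0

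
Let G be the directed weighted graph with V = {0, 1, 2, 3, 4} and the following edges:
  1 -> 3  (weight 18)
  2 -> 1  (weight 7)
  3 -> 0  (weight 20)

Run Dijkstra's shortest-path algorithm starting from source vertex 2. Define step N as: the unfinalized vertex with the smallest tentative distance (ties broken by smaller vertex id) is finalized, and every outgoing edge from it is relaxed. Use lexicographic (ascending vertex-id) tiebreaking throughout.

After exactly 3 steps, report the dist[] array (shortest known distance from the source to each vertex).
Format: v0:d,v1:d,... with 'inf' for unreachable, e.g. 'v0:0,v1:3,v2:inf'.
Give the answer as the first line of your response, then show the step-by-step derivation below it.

v0:45,v1:7,v2:0,v3:25,v4:inf

step 1: dist = v0:inf,v1:7,v2:0,v3:inf,v4:inf
step 2: dist = v0:inf,v1:7,v2:0,v3:25,v4:inf
step 3: dist = v0:45,v1:7,v2:0,v3:25,v4:inf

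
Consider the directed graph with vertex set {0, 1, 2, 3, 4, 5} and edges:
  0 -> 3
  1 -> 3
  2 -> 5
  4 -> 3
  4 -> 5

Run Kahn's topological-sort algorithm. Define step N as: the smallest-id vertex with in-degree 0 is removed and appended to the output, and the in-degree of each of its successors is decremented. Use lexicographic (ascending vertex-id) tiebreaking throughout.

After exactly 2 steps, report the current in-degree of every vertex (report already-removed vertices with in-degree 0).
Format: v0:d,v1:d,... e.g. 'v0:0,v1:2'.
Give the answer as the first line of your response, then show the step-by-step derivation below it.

v0:0,v1:0,v2:0,v3:1,v4:0,v5:2

step 1: output 0; order=[0]; indeg=(0,0,0,2,0,2)
step 2: output 1; order=[0,1]; indeg=(0,0,0,1,0,2)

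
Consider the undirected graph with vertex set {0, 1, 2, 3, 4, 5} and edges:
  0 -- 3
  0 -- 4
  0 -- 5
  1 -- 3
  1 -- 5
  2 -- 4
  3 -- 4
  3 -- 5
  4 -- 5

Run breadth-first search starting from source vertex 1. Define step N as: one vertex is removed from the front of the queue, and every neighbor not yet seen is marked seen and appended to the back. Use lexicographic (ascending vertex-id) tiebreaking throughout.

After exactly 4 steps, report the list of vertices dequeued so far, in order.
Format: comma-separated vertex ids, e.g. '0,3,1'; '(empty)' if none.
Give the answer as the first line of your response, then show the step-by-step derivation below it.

1,3,5,0

step 1: dequeue 1; queue=[3,5]; order=1
step 2: dequeue 3; queue=[5,0,4]; order=1,3
step 3: dequeue 5; queue=[0,4]; order=1,3,5
step 4: dequeue 0; queue=[4]; order=1,3,5,0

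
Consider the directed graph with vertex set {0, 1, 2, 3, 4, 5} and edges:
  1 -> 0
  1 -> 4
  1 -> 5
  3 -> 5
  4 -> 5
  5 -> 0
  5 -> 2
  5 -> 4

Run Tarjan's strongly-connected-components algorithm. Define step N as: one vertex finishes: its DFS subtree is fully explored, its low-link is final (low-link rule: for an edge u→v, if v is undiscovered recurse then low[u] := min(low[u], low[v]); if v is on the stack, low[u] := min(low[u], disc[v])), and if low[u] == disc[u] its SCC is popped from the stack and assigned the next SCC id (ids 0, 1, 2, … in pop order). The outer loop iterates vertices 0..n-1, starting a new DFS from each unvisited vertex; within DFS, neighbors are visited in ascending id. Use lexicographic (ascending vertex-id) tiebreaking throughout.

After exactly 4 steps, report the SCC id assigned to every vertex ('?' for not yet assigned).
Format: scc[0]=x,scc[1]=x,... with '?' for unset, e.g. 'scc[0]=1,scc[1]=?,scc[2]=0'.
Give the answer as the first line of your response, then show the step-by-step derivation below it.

scc[0]=0,scc[1]=?,scc[2]=1,scc[3]=?,scc[4]=2,scc[5]=2

step 1: low=(low[0]=0,low[1]=?,low[2]=?,low[3]=?,low[4]=?,low[5]=?); scc=(scc[0]=0,scc[1]=?,scc[2]=?,scc[3]=?,scc[4]=?,scc[5]=?)
step 2: low=(low[0]=0,low[1]=1,low[2]=4,low[3]=?,low[4]=2,low[5]=3); scc=(scc[0]=0,scc[1]=?,scc[2]=1,scc[3]=?,scc[4]=?,scc[5]=?)
step 3: low=(low[0]=0,low[1]=1,low[2]=4,low[3]=?,low[4]=2,low[5]=2); scc=(scc[0]=0,scc[1]=?,scc[2]=1,scc[3]=?,scc[4]=?,scc[5]=?)
step 4: low=(low[0]=0,low[1]=1,low[2]=4,low[3]=?,low[4]=2,low[5]=2); scc=(scc[0]=0,scc[1]=?,scc[2]=1,scc[3]=?,scc[4]=2,scc[5]=2)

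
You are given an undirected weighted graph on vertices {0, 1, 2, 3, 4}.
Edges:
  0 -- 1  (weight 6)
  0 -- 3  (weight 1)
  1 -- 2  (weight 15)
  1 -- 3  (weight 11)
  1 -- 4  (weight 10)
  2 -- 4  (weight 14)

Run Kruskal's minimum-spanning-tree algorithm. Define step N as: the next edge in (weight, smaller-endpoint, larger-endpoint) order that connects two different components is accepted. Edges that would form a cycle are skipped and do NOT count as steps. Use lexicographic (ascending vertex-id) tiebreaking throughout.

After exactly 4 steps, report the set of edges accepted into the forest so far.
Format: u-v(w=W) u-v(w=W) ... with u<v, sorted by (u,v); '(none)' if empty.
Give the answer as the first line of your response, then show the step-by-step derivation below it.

0-1(w=6) 0-3(w=1) 1-4(w=10) 2-4(w=14)

step 1: add edge 0-3 (w=1); MST = {0-3(w=1)}
step 2: add edge 0-1 (w=6); MST = {0-1(w=6) 0-3(w=1)}
step 3: add edge 1-4 (w=10); MST = {0-1(w=6) 0-3(w=1) 1-4(w=10)}
step 4: add edge 2-4 (w=14); MST = {0-1(w=6) 0-3(w=1) 1-4(w=10) 2-4(w=14)}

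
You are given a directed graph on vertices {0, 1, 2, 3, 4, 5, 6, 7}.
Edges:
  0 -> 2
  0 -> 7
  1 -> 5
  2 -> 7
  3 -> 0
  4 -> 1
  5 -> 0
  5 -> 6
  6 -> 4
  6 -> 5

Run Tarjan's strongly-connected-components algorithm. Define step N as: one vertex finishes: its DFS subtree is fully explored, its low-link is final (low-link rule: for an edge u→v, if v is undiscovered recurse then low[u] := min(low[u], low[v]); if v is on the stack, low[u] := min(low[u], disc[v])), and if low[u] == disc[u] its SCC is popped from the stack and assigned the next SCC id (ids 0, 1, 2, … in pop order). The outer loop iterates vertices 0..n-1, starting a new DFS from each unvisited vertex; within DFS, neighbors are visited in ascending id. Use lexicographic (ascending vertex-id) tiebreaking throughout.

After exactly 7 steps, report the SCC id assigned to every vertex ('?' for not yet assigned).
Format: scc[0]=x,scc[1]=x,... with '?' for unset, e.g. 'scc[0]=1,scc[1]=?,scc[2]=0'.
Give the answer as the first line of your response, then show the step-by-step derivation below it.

scc[0]=2,scc[1]=3,scc[2]=1,scc[3]=?,scc[4]=3,scc[5]=3,scc[6]=3,scc[7]=0

step 1: low=(low[0]=0,low[1]=?,low[2]=1,low[3]=?,low[4]=?,low[5]=?,low[6]=?,low[7]=2); scc=(scc[0]=?,scc[1]=?,scc[2]=?,scc[3]=?,scc[4]=?,scc[5]=?,scc[6]=?,scc[7]=0)
step 2: low=(low[0]=0,low[1]=?,low[2]=1,low[3]=?,low[4]=?,low[5]=?,low[6]=?,low[7]=2); scc=(scc[0]=?,scc[1]=?,scc[2]=1,scc[3]=?,scc[4]=?,scc[5]=?,scc[6]=?,scc[7]=0)
step 3: low=(low[0]=0,low[1]=?,low[2]=1,low[3]=?,low[4]=?,low[5]=?,low[6]=?,low[7]=2); scc=(scc[0]=2,scc[1]=?,scc[2]=1,scc[3]=?,scc[4]=?,scc[5]=?,scc[6]=?,scc[7]=0)
step 4: low=(low[0]=0,low[1]=3,low[2]=1,low[3]=?,low[4]=3,low[5]=4,low[6]=5,low[7]=2); scc=(scc[0]=2,scc[1]=?,scc[2]=1,scc[3]=?,scc[4]=?,scc[5]=?,scc[6]=?,scc[7]=0)
step 5: low=(low[0]=0,low[1]=3,low[2]=1,low[3]=?,low[4]=3,low[5]=4,low[6]=3,low[7]=2); scc=(scc[0]=2,scc[1]=?,scc[2]=1,scc[3]=?,scc[4]=?,scc[5]=?,scc[6]=?,scc[7]=0)
step 6: low=(low[0]=0,low[1]=3,low[2]=1,low[3]=?,low[4]=3,low[5]=3,low[6]=3,low[7]=2); scc=(scc[0]=2,scc[1]=?,scc[2]=1,scc[3]=?,scc[4]=?,scc[5]=?,scc[6]=?,scc[7]=0)
step 7: low=(low[0]=0,low[1]=3,low[2]=1,low[3]=?,low[4]=3,low[5]=3,low[6]=3,low[7]=2); scc=(scc[0]=2,scc[1]=3,scc[2]=1,scc[3]=?,scc[4]=3,scc[5]=3,scc[6]=3,scc[7]=0)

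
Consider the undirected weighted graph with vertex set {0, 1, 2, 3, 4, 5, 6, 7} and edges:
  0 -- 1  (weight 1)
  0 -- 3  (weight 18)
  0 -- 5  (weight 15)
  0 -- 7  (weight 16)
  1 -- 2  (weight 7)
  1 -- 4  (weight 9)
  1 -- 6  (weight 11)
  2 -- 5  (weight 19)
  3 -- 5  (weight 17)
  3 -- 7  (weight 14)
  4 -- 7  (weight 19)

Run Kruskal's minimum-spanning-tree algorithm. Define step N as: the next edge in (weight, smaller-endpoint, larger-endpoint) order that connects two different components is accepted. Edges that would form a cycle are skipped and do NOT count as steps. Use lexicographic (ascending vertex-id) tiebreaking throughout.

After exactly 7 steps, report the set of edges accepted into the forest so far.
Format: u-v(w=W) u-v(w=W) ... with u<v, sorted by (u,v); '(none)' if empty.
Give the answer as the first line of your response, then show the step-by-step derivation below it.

0-1(w=1) 0-5(w=15) 0-7(w=16) 1-2(w=7) 1-4(w=9) 1-6(w=11) 3-7(w=14)

step 1: add edge 0-1 (w=1); MST = {0-1(w=1)}
step 2: add edge 1-2 (w=7); MST = {0-1(w=1) 1-2(w=7)}
step 3: add edge 1-4 (w=9); MST = {0-1(w=1) 1-2(w=7) 1-4(w=9)}
step 4: add edge 1-6 (w=11); MST = {0-1(w=1) 1-2(w=7) 1-4(w=9) 1-6(w=11)}
step 5: add edge 3-7 (w=14); MST = {0-1(w=1) 1-2(w=7) 1-4(w=9) 1-6(w=11) 3-7(w=14)}
step 6: add edge 0-5 (w=15); MST = {0-1(w=1) 0-5(w=15) 1-2(w=7) 1-4(w=9) 1-6(w=11) 3-7(w=14)}
step 7: add edge 0-7 (w=16); MST = {0-1(w=1) 0-5(w=15) 0-7(w=16) 1-2(w=7) 1-4(w=9) 1-6(w=11) 3-7(w=14)}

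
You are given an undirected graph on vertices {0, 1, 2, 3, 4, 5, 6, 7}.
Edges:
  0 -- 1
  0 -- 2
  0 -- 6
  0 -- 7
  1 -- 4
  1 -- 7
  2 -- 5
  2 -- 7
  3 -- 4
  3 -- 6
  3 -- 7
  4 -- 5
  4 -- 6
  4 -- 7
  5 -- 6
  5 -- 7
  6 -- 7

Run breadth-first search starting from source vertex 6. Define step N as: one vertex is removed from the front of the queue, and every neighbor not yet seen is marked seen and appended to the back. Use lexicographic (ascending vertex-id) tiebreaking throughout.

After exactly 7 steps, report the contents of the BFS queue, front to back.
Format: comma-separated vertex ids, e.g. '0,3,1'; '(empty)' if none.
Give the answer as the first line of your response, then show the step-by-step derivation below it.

2

step 1: dequeue 6; queue=[0,3,4,5,7]; order=6
step 2: dequeue 0; queue=[3,4,5,7,1,2]; order=6,0
step 3: dequeue 3; queue=[4,5,7,1,2]; order=6,0,3
step 4: dequeue 4; queue=[5,7,1,2]; order=6,0,3,4
step 5: dequeue 5; queue=[7,1,2]; order=6,0,3,4,5
step 6: dequeue 7; queue=[1,2]; order=6,0,3,4,5,7
step 7: dequeue 1; queue=[2]; order=6,0,3,4,5,7,1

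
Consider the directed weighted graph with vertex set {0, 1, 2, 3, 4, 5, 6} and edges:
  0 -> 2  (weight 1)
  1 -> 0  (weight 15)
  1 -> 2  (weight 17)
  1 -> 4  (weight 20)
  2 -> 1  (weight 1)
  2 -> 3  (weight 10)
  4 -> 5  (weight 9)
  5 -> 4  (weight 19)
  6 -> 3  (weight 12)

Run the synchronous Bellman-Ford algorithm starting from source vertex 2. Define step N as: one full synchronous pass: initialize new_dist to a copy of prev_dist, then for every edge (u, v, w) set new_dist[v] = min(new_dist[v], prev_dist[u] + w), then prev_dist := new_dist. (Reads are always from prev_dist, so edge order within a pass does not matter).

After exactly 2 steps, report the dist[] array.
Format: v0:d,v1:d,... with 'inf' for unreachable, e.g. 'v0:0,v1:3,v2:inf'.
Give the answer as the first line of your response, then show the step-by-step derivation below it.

v0:16,v1:1,v2:0,v3:10,v4:21,v5:inf,v6:inf

step 1: dist = v0:inf,v1:1,v2:0,v3:10,v4:inf,v5:inf,v6:inf
step 2: dist = v0:16,v1:1,v2:0,v3:10,v4:21,v5:inf,v6:inf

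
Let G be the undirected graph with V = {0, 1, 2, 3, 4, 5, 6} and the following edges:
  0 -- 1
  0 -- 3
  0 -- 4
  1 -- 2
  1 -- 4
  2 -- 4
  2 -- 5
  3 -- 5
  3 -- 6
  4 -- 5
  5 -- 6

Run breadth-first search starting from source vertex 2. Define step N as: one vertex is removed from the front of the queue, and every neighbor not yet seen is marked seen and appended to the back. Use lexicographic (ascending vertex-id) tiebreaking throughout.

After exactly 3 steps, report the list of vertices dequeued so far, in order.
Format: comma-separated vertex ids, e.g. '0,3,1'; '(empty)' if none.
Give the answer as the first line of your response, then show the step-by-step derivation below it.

2,1,4

step 1: dequeue 2; queue=[1,4,5]; order=2
step 2: dequeue 1; queue=[4,5,0]; order=2,1
step 3: dequeue 4; queue=[5,0]; order=2,1,4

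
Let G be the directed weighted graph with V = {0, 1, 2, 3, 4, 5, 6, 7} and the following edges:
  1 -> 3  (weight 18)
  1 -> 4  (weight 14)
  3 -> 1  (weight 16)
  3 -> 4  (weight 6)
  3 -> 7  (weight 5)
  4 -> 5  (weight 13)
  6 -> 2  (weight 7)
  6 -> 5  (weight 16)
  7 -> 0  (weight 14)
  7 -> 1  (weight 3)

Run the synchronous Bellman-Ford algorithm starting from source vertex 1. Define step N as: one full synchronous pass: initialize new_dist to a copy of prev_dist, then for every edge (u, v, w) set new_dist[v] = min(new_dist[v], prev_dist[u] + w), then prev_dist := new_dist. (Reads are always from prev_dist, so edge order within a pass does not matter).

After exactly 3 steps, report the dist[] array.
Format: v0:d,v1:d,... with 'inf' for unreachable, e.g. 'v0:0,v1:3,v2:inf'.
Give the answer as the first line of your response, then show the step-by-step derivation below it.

v0:37,v1:0,v2:inf,v3:18,v4:14,v5:27,v6:inf,v7:23

step 1: dist = v0:inf,v1:0,v2:inf,v3:18,v4:14,v5:inf,v6:inf,v7:inf
step 2: dist = v0:inf,v1:0,v2:inf,v3:18,v4:14,v5:27,v6:inf,v7:23
step 3: dist = v0:37,v1:0,v2:inf,v3:18,v4:14,v5:27,v6:inf,v7:23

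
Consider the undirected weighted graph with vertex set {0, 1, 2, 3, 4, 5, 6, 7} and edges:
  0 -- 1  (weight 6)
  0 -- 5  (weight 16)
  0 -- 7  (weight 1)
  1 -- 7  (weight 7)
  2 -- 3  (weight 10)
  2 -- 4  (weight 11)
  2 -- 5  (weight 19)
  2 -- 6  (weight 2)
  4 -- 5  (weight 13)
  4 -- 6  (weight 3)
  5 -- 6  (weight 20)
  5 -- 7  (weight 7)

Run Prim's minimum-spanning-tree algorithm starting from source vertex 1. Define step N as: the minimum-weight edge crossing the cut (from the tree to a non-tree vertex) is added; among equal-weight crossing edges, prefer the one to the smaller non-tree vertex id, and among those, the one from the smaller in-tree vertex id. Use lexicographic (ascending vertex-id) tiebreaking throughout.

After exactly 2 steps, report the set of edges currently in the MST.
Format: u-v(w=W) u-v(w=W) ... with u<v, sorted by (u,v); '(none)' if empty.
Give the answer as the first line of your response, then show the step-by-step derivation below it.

0-1(w=6) 0-7(w=1)

step 1: add edge 0-1 (w=6); MST = {0-1(w=6)}
step 2: add edge 0-7 (w=1); MST = {0-1(w=6) 0-7(w=1)}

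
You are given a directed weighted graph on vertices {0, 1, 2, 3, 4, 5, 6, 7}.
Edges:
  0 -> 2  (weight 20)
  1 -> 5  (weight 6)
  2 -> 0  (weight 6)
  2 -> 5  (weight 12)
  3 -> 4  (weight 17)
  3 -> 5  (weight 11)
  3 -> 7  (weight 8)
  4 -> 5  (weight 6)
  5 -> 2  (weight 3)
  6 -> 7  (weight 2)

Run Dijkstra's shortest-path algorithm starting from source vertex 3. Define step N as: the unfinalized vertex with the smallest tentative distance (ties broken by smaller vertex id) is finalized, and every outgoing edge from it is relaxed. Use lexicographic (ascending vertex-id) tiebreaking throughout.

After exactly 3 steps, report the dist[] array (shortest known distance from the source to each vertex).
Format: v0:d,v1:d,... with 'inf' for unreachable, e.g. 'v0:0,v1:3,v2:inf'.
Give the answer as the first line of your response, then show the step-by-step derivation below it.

v0:inf,v1:inf,v2:14,v3:0,v4:17,v5:11,v6:inf,v7:8

step 1: dist = v0:inf,v1:inf,v2:inf,v3:0,v4:17,v5:11,v6:inf,v7:8
step 2: dist = v0:inf,v1:inf,v2:inf,v3:0,v4:17,v5:11,v6:inf,v7:8
step 3: dist = v0:inf,v1:inf,v2:14,v3:0,v4:17,v5:11,v6:inf,v7:8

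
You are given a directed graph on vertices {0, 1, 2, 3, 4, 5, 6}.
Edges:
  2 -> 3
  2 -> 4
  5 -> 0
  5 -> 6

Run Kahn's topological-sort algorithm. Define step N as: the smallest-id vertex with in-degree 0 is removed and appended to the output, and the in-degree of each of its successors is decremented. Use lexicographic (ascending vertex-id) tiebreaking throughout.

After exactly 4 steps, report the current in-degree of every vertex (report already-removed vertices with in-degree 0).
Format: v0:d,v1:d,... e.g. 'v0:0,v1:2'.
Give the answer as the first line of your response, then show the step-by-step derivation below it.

v0:1,v1:0,v2:0,v3:0,v4:0,v5:0,v6:1

step 1: output 1; order=[1]; indeg=(1,0,0,1,1,0,1)
step 2: output 2; order=[1,2]; indeg=(1,0,0,0,0,0,1)
step 3: output 3; order=[1,2,3]; indeg=(1,0,0,0,0,0,1)
step 4: output 4; order=[1,2,3,4]; indeg=(1,0,0,0,0,0,1)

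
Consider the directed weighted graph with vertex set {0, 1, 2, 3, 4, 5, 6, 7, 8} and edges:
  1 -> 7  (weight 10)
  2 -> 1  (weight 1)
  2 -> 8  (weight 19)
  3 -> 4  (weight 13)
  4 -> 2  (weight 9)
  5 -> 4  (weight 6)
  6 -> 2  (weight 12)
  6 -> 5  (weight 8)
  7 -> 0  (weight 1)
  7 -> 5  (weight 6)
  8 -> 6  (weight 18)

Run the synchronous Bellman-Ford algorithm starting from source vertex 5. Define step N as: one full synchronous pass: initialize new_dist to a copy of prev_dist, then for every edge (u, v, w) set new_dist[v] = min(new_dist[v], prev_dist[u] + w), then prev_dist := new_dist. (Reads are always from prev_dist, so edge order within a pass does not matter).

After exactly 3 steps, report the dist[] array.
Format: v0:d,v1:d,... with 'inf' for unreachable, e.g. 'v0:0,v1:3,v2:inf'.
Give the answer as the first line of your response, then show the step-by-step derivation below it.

v0:inf,v1:16,v2:15,v3:inf,v4:6,v5:0,v6:inf,v7:inf,v8:34

step 1: dist = v0:inf,v1:inf,v2:inf,v3:inf,v4:6,v5:0,v6:inf,v7:inf,v8:inf
step 2: dist = v0:inf,v1:inf,v2:15,v3:inf,v4:6,v5:0,v6:inf,v7:inf,v8:inf
step 3: dist = v0:inf,v1:16,v2:15,v3:inf,v4:6,v5:0,v6:inf,v7:inf,v8:34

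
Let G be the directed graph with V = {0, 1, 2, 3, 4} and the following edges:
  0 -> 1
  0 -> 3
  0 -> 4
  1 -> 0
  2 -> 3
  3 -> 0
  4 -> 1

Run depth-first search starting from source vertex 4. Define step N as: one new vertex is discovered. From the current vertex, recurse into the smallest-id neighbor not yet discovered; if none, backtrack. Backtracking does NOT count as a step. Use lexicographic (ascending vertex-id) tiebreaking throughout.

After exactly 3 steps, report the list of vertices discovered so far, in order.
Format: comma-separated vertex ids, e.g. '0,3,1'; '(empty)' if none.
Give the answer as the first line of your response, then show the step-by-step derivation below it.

4,1,0

step 1: discover 4; path=4; order=4
step 2: discover 1; path=4>1; order=4,1
step 3: discover 0; path=4>1>0; order=4,1,0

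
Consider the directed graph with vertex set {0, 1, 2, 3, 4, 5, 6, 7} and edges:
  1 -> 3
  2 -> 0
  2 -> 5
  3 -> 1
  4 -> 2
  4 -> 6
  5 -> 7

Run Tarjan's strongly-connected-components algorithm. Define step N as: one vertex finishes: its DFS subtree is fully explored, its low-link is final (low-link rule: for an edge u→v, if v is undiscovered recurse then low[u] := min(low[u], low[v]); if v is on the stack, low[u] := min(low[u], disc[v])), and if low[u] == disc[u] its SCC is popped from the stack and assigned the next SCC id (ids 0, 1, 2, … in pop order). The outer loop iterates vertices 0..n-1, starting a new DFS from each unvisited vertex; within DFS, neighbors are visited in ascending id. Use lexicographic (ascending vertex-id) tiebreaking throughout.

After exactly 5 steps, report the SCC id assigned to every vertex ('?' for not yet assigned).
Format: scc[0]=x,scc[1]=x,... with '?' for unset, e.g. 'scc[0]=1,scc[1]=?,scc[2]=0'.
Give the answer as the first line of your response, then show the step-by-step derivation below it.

scc[0]=0,scc[1]=1,scc[2]=?,scc[3]=1,scc[4]=?,scc[5]=3,scc[6]=?,scc[7]=2

step 1: low=(low[0]=0,low[1]=?,low[2]=?,low[3]=?,low[4]=?,low[5]=?,low[6]=?,low[7]=?); scc=(scc[0]=0,scc[1]=?,scc[2]=?,scc[3]=?,scc[4]=?,scc[5]=?,scc[6]=?,scc[7]=?)
step 2: low=(low[0]=0,low[1]=1,low[2]=?,low[3]=1,low[4]=?,low[5]=?,low[6]=?,low[7]=?); scc=(scc[0]=0,scc[1]=?,scc[2]=?,scc[3]=?,scc[4]=?,scc[5]=?,scc[6]=?,scc[7]=?)
step 3: low=(low[0]=0,low[1]=1,low[2]=?,low[3]=1,low[4]=?,low[5]=?,low[6]=?,low[7]=?); scc=(scc[0]=0,scc[1]=1,scc[2]=?,scc[3]=1,scc[4]=?,scc[5]=?,scc[6]=?,scc[7]=?)
step 4: low=(low[0]=0,low[1]=1,low[2]=3,low[3]=1,low[4]=?,low[5]=4,low[6]=?,low[7]=5); scc=(scc[0]=0,scc[1]=1,scc[2]=?,scc[3]=1,scc[4]=?,scc[5]=?,scc[6]=?,scc[7]=2)
step 5: low=(low[0]=0,low[1]=1,low[2]=3,low[3]=1,low[4]=?,low[5]=4,low[6]=?,low[7]=5); scc=(scc[0]=0,scc[1]=1,scc[2]=?,scc[3]=1,scc[4]=?,scc[5]=3,scc[6]=?,scc[7]=2)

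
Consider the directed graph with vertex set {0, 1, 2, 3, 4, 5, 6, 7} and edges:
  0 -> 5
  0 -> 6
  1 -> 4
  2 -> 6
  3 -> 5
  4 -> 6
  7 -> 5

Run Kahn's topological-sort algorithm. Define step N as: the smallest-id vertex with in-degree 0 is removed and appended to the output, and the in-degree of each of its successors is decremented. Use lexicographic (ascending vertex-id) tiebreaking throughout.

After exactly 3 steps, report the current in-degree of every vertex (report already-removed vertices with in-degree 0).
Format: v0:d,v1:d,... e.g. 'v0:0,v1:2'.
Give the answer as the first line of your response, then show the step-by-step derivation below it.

v0:0,v1:0,v2:0,v3:0,v4:0,v5:2,v6:1,v7:0

step 1: output 0; order=[0]; indeg=(0,0,0,0,1,2,2,0)
step 2: output 1; order=[0,1]; indeg=(0,0,0,0,0,2,2,0)
step 3: output 2; order=[0,1,2]; indeg=(0,0,0,0,0,2,1,0)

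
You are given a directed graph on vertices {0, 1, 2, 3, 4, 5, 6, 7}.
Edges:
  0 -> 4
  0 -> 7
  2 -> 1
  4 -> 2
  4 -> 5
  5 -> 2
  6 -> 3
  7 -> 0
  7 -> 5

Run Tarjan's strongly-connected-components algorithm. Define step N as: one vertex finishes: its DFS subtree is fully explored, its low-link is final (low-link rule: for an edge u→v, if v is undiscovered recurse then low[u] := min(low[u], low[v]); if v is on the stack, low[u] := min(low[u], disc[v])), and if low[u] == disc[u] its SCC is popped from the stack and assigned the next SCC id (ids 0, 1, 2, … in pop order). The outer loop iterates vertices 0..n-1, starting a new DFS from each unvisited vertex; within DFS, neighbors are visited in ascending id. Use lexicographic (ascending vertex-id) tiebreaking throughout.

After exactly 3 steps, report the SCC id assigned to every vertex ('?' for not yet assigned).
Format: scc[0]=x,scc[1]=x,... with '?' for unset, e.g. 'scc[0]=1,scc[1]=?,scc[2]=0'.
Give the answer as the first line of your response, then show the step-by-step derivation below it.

scc[0]=?,scc[1]=0,scc[2]=1,scc[3]=?,scc[4]=?,scc[5]=2,scc[6]=?,scc[7]=?

step 1: low=(low[0]=0,low[1]=3,low[2]=2,low[3]=?,low[4]=1,low[5]=?,low[6]=?,low[7]=?); scc=(scc[0]=?,scc[1]=0,scc[2]=?,scc[3]=?,scc[4]=?,scc[5]=?,scc[6]=?,scc[7]=?)
step 2: low=(low[0]=0,low[1]=3,low[2]=2,low[3]=?,low[4]=1,low[5]=?,low[6]=?,low[7]=?); scc=(scc[0]=?,scc[1]=0,scc[2]=1,scc[3]=?,scc[4]=?,scc[5]=?,scc[6]=?,scc[7]=?)
step 3: low=(low[0]=0,low[1]=3,low[2]=2,low[3]=?,low[4]=1,low[5]=4,low[6]=?,low[7]=?); scc=(scc[0]=?,scc[1]=0,scc[2]=1,scc[3]=?,scc[4]=?,scc[5]=2,scc[6]=?,scc[7]=?)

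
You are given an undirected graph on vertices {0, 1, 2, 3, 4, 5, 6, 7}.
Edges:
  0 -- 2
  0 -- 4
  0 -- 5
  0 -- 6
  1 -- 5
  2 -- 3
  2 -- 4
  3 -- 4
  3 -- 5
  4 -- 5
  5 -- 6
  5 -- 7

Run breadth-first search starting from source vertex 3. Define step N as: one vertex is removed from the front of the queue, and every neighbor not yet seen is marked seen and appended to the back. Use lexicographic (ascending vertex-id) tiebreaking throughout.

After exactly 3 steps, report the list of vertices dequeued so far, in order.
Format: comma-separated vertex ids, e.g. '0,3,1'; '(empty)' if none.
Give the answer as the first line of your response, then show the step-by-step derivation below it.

3,2,4

step 1: dequeue 3; queue=[2,4,5]; order=3
step 2: dequeue 2; queue=[4,5,0]; order=3,2
step 3: dequeue 4; queue=[5,0]; order=3,2,4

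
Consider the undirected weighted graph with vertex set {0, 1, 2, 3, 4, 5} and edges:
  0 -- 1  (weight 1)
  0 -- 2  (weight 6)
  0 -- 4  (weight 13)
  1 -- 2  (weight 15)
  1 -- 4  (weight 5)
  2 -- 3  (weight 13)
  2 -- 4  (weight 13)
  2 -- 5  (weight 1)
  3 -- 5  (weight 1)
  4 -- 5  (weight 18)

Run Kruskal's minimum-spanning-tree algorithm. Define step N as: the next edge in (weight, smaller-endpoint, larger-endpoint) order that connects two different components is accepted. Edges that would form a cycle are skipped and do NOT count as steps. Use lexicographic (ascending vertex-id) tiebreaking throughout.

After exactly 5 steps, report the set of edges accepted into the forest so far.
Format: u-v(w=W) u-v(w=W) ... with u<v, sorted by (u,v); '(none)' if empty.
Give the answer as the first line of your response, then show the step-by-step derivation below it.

0-1(w=1) 0-2(w=6) 1-4(w=5) 2-5(w=1) 3-5(w=1)

step 1: add edge 0-1 (w=1); MST = {0-1(w=1)}
step 2: add edge 2-5 (w=1); MST = {0-1(w=1) 2-5(w=1)}
step 3: add edge 3-5 (w=1); MST = {0-1(w=1) 2-5(w=1) 3-5(w=1)}
step 4: add edge 1-4 (w=5); MST = {0-1(w=1) 1-4(w=5) 2-5(w=1) 3-5(w=1)}
step 5: add edge 0-2 (w=6); MST = {0-1(w=1) 0-2(w=6) 1-4(w=5) 2-5(w=1) 3-5(w=1)}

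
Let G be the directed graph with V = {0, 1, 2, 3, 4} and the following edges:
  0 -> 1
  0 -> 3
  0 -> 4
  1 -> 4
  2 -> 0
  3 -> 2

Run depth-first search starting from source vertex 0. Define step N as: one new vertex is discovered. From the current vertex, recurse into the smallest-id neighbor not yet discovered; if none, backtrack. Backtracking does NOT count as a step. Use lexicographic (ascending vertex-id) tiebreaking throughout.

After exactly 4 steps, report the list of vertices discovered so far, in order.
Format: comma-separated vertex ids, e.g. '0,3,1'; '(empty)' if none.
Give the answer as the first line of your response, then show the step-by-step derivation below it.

0,1,4,3

step 1: discover 0; path=0; order=0
step 2: discover 1; path=0>1; order=0,1
step 3: discover 4; path=0>1>4; order=0,1,4
step 4: discover 3; path=0>3; order=0,1,4,3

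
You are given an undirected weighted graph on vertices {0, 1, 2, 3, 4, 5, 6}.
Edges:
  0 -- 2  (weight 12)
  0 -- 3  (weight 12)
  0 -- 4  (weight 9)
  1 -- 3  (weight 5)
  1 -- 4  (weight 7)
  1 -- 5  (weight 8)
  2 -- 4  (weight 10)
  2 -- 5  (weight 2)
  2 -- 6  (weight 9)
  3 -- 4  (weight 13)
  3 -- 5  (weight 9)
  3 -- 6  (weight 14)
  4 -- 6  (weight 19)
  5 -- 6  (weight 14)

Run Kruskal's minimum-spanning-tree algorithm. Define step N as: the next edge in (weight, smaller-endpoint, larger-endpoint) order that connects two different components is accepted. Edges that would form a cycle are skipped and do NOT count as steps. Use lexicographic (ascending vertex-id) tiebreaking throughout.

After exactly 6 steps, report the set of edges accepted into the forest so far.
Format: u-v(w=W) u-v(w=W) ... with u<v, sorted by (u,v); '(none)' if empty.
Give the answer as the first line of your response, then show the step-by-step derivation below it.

0-4(w=9) 1-3(w=5) 1-4(w=7) 1-5(w=8) 2-5(w=2) 2-6(w=9)

step 1: add edge 2-5 (w=2); MST = {2-5(w=2)}
step 2: add edge 1-3 (w=5); MST = {1-3(w=5) 2-5(w=2)}
step 3: add edge 1-4 (w=7); MST = {1-3(w=5) 1-4(w=7) 2-5(w=2)}
step 4: add edge 1-5 (w=8); MST = {1-3(w=5) 1-4(w=7) 1-5(w=8) 2-5(w=2)}
step 5: add edge 0-4 (w=9); MST = {0-4(w=9) 1-3(w=5) 1-4(w=7) 1-5(w=8) 2-5(w=2)}
step 6: add edge 2-6 (w=9); MST = {0-4(w=9) 1-3(w=5) 1-4(w=7) 1-5(w=8) 2-5(w=2) 2-6(w=9)}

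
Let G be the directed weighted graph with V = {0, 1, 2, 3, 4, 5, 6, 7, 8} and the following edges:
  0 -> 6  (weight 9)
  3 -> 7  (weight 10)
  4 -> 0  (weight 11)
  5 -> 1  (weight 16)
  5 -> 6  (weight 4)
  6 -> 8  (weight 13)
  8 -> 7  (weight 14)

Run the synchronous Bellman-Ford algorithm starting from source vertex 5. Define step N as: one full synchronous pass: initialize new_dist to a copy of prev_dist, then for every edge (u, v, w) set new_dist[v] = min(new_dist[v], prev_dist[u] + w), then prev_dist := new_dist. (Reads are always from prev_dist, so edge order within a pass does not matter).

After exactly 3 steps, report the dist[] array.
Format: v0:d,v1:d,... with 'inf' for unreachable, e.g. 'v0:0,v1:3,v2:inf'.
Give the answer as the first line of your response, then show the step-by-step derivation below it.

v0:inf,v1:16,v2:inf,v3:inf,v4:inf,v5:0,v6:4,v7:31,v8:17

step 1: dist = v0:inf,v1:16,v2:inf,v3:inf,v4:inf,v5:0,v6:4,v7:inf,v8:inf
step 2: dist = v0:inf,v1:16,v2:inf,v3:inf,v4:inf,v5:0,v6:4,v7:inf,v8:17
step 3: dist = v0:inf,v1:16,v2:inf,v3:inf,v4:inf,v5:0,v6:4,v7:31,v8:17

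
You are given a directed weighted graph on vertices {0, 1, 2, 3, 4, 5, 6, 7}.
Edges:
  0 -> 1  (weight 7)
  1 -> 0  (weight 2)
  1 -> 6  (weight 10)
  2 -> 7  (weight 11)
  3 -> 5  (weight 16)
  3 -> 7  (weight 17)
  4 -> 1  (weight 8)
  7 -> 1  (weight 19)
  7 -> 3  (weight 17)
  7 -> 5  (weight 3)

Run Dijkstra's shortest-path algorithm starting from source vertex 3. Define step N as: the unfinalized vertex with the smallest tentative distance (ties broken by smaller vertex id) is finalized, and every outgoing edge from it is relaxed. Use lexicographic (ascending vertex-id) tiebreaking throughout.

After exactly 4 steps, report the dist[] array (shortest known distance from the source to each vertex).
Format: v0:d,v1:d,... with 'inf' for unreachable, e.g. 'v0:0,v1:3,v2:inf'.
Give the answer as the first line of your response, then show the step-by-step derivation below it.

v0:38,v1:36,v2:inf,v3:0,v4:inf,v5:16,v6:46,v7:17

step 1: dist = v0:inf,v1:inf,v2:inf,v3:0,v4:inf,v5:16,v6:inf,v7:17
step 2: dist = v0:inf,v1:inf,v2:inf,v3:0,v4:inf,v5:16,v6:inf,v7:17
step 3: dist = v0:inf,v1:36,v2:inf,v3:0,v4:inf,v5:16,v6:inf,v7:17
step 4: dist = v0:38,v1:36,v2:inf,v3:0,v4:inf,v5:16,v6:46,v7:17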